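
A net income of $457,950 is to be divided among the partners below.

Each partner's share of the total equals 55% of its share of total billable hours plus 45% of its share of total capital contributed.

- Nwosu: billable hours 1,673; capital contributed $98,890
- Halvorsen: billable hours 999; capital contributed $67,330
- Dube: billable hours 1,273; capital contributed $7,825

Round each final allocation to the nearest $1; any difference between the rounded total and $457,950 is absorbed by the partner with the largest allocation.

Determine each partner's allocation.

Billable hours total 3,945; capital contributed total 174,045.
Blended shares (55% billable hours + 45% capital contributed): Nwosu 0.4889; Halvorsen 0.3134; Dube 0.1977.
Proportional shares: Nwosu 223,904.80; Halvorsen 143,504.06; Dube 90,541.14.
At nearest $1: Nwosu $223,905; Halvorsen $143,504; Dube $90,541. Sum = $457,950.
Sum already equals the total — no adjustment.

Nwosu: $223,905 | Halvorsen: $143,504 | Dube: $90,541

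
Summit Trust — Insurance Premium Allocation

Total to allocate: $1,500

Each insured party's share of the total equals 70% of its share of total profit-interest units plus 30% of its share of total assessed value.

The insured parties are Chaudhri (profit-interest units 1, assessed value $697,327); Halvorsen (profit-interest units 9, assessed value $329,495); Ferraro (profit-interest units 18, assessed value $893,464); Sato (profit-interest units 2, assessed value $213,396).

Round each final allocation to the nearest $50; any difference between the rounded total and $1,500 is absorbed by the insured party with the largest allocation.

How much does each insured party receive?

Chaudhri: $200; Halvorsen: $400; Ferraro: $800; Sato: $100

Totals — profit-interest units 30, assessed value 2,133,682.
Composite weights (70% profit-interest units + 30% assessed value): Chaudhri 0.1214; Halvorsen 0.2563; Ferraro 0.5456; Sato 0.0767.
Raw shares: Chaudhri 182.07; Halvorsen 384.49; Ferraro 818.43; Sato 115.01.
At nearest $50: Chaudhri $200; Halvorsen $400; Ferraro $800; Sato $100. Sum = $1,500.
No rounding difference to absorb.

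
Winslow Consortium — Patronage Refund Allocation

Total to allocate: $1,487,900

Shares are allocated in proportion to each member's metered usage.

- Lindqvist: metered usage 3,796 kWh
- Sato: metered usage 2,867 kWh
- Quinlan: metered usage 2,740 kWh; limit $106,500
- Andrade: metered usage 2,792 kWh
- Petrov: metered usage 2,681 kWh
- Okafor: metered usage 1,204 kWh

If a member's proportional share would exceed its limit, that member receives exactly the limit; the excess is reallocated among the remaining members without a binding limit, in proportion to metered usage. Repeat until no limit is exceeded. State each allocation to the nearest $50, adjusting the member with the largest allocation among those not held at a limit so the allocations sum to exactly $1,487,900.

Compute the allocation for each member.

Sum of metered usage: 16,080.
Proportional shares (ignoring caps): Lindqvist 351,248.03; Sato 265,286.65; Quinlan 253,535.20; Andrade 258,346.82; Petrov 248,075.86; Okafor 111,407.44.
Held at cap: Quinlan ($106,500); remaining pool $1,381,400 reallocated over remaining metered usage 13,340.
Remaining shares: Lindqvist 393,088.04 → $393,100; Sato 296,887.09 → $296,900; Andrade 289,120.60 → $289,100; Petrov 277,626.19 → $277,650; Okafor 124,678.08 → $124,700.
Rounding difference −$50 applied to Lindqvist → $393,050.

Lindqvist: $393,050 | Sato: $296,900 | Quinlan: $106,500 | Andrade: $289,100 | Petrov: $277,650 | Okafor: $124,700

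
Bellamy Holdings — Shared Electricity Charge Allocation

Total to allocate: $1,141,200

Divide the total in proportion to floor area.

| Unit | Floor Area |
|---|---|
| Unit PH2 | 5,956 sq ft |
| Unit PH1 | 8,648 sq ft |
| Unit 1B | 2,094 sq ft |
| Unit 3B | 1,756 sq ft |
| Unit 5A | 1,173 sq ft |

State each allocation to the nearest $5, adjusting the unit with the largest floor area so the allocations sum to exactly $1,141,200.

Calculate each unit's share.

Unit PH2: $346,310; Unit PH1: $502,830; Unit 1B: $121,755; Unit 3B: $102,100; Unit 5A: $68,205

Combined floor area = 19,627.
Raw shares: Unit PH2 5,956/19,627 × $1,141,200 = 346,308.00; Unit PH1 8,648/19,627 × $1,141,200 = 502,832.71; Unit 1B 2,094/19,627 × $1,141,200 = 121,754.36; Unit 3B 1,756/19,627 × $1,141,200 = 102,101.55; Unit 5A 1,173/19,627 × $1,141,200 = 68,203.37.
After rounding ($5): Unit PH2 $346,310; Unit PH1 $502,835; Unit 1B $121,755; Unit 3B $102,100; Unit 5A $68,205. Sum = $1,141,205.
Difference $1,141,200 − $1,141,205 = −$5 applied to largest floor area (Unit PH1): Unit PH1 becomes $502,830.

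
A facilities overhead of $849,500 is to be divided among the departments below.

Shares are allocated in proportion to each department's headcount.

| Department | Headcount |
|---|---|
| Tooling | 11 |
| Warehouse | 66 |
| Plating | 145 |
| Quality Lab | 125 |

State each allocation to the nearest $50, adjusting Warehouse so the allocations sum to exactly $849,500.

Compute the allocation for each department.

Combined headcount = 347.
Raw shares: Tooling 11/347 × $849,500 = 26,929.39; Warehouse 66/347 × $849,500 = 161,576.37; Plating 145/347 × $849,500 = 354,978.39; Quality Lab 125/347 × $849,500 = 306,015.85.
At nearest $50: Tooling $26,950; Warehouse $161,600; Plating $355,000; Quality Lab $306,000. Sum = $849,550.
Difference $849,500 − $849,550 = −$50 applied to Warehouse: Warehouse becomes $161,550.

Tooling: $26,950; Warehouse: $161,550; Plating: $355,000; Quality Lab: $306,000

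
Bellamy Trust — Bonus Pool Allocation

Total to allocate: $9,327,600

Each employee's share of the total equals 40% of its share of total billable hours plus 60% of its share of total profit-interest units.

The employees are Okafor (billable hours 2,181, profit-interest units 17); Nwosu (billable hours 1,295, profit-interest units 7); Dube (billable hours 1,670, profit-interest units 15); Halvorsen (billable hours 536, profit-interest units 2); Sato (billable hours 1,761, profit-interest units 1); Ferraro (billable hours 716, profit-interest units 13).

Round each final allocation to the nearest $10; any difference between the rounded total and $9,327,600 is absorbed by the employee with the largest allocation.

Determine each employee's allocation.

Okafor: $2,727,200 · Nwosu: $1,304,480 · Dube: $2,290,010 · Halvorsen: $448,620 · Sato: $907,050 · Ferraro: $1,650,240

Billable hours total 8,159; profit-interest units total 55.
Composite weights (40% billable hours + 60% profit-interest units): Okafor 0.2924; Nwosu 0.1399; Dube 0.2455; Halvorsen 0.0481; Sato 0.0972; Ferraro 0.1769.
Proportional shares: Okafor 2,727,198.22; Nwosu 1,304,481.73; Dube 2,290,011.07; Halvorsen 448,619.43; Sato 907,045.68; Ferraro 1,650,243.87.
After rounding ($10): Okafor $2,727,200; Nwosu $1,304,480; Dube $2,290,010; Halvorsen $448,620; Sato $907,050; Ferraro $1,650,240. Sum = $9,327,600.
Rounded total matches; no reconciliation needed.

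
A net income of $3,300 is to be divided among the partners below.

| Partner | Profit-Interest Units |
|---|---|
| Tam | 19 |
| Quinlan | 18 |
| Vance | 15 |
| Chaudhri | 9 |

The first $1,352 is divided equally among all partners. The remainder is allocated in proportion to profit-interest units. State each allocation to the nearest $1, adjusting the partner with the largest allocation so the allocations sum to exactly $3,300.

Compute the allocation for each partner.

$1,352 shared equally gives $338 per partner.
Remainder $1,948 by profit-interest units (total 61): Tam 606.75 → $607; Quinlan 574.82 → $575; Vance 479.02 → $479; Chaudhri 287.41 → $287.
Totals: Tam $338 + $607 = $945; Quinlan $338 + $575 = $913; Vance $338 + $479 = $817; Chaudhri $338 + $287 = $625.

Tam: $945; Quinlan: $913; Vance: $817; Chaudhri: $625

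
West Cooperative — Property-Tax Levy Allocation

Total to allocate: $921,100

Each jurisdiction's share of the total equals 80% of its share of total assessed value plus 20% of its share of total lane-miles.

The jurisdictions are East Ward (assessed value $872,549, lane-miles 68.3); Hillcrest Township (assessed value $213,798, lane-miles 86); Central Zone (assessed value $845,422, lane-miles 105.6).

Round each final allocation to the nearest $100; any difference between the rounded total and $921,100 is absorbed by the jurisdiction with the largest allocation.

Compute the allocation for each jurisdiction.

East Ward: $381,200 · Hillcrest Township: $142,500 · Central Zone: $397,400

Assessed value total 1,931,769; lane-miles total 259.9.
Blended shares (80% assessed value + 20% lane-miles): East Ward 0.4139; Hillcrest Township 0.1547; Central Zone 0.4314.
Pro-rata amounts: East Ward 381,248.65; Hillcrest Township 142,511.74; Central Zone 397,339.61.
Rounded to nearest $100: East Ward $381,200; Hillcrest Township $142,500; Central Zone $397,300. Sum = $921,000.
Difference $921,100 − $921,000 = +$100 applied to largest allocation (Central Zone): Central Zone becomes $397,400.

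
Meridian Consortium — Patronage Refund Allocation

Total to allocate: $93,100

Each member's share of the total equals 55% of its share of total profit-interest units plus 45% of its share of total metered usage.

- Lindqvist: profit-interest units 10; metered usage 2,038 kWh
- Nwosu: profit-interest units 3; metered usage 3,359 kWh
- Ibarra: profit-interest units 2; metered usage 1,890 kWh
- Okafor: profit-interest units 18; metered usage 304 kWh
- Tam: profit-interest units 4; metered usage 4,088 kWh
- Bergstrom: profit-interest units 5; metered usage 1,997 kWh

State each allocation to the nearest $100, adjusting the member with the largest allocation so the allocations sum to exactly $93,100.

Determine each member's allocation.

Lindqvist: $18,400 | Nwosu: $13,900 | Ibarra: $8,200 | Okafor: $23,000 | Tam: $17,400 | Bergstrom: $12,200

Totals — profit-interest units 42, metered usage 13,676.
Combined weights (55% profit-interest units + 45% metered usage): Lindqvist 0.1980; Nwosu 0.1498; Ibarra 0.0884; Okafor 0.2457; Tam 0.1869; Bergstrom 0.1312.
Proportional shares: Lindqvist 18,434.87; Nwosu 13,947.45; Ibarra 8,228.15; Okafor 22,876.27; Tam 17,399.83; Bergstrom 12,213.43.
At nearest $100: Lindqvist $18,400; Nwosu $13,900; Ibarra $8,200; Okafor $22,900; Tam $17,400; Bergstrom $12,200. Sum = $93,000.
Difference $93,100 − $93,000 = +$100 applied to largest allocation (Okafor): Okafor becomes $23,000.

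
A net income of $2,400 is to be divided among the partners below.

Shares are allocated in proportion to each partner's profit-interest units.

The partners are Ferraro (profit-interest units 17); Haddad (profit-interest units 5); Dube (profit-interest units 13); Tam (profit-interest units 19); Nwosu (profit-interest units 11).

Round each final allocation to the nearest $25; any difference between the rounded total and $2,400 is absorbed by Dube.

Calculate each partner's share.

Combined profit-interest units = 65.
Raw shares: Ferraro 17/65 × $2,400 = 627.69; Haddad 5/65 × $2,400 = 184.62; Dube 13/65 × $2,400 = 480.00; Tam 19/65 × $2,400 = 701.54; Nwosu 11/65 × $2,400 = 406.15.
After rounding ($25): Ferraro $625; Haddad $175; Dube $475; Tam $700; Nwosu $400. Sum = $2,375.
Difference $2,400 − $2,375 = +$25 applied to Dube: Dube becomes $500.

Ferraro: $625 · Haddad: $175 · Dube: $500 · Tam: $700 · Nwosu: $400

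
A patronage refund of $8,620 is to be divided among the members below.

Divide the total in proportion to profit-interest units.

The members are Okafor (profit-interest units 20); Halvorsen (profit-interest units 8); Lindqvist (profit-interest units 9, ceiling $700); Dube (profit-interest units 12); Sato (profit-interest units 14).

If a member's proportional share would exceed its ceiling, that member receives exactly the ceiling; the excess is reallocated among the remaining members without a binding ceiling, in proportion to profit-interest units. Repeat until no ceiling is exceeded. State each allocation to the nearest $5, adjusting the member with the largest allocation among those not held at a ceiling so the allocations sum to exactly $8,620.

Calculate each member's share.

Okafor: $2,930 · Halvorsen: $1,175 · Lindqvist: $700 · Dube: $1,760 · Sato: $2,055

Sum of profit-interest units: 63.
Pro-rata shares before constraints: Okafor 2,736.51; Halvorsen 1,094.60; Lindqvist 1,231.43; Dube 1,641.90; Sato 1,915.56.
Cap binds for Lindqvist ($700); residual $7,920 reallocated over remaining profit-interest units 54.
Remaining shares: Okafor 2,933.33 → $2,935; Halvorsen 1,173.33 → $1,175; Dube 1,760.00 → $1,760; Sato 2,053.33 → $2,055.
Rounding difference −$5 applied to Okafor → $2,930.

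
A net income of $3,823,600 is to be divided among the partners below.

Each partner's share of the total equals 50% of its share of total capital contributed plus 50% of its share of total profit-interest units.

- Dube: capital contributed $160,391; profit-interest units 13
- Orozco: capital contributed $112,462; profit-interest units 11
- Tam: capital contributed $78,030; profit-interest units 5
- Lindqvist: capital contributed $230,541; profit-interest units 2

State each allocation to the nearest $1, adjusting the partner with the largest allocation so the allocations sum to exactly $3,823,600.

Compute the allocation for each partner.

Dube: $1,329,109 | Orozco: $1,048,171 | Tam: $564,928 | Lindqvist: $881,392

Capital contributed total 581,424; profit-interest units total 31.
Combined weights (50% capital contributed + 50% profit-interest units): Dube 0.3476; Orozco 0.2741; Tam 0.1477; Lindqvist 0.2305.
Proportional shares: Dube 1,329,109.67; Orozco 1,048,170.77; Tam 564,927.93; Lindqvist 881,391.63.
At nearest $1: Dube $1,329,110; Orozco $1,048,171; Tam $564,928; Lindqvist $881,392. Sum = $3,823,601.
Difference $3,823,600 − $3,823,601 = −$1 applied to largest allocation (Dube): Dube becomes $1,329,109.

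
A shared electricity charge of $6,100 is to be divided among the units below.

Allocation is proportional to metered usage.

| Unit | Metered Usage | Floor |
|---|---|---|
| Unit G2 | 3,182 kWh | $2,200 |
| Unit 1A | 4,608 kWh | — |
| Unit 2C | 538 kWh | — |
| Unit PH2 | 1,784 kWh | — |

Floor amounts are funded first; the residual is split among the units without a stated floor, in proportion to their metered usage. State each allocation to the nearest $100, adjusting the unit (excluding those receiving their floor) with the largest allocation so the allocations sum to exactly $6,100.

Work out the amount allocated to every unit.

Unit G2: $2,200 · Unit 1A: $2,600 · Unit 2C: $300 · Unit PH2: $1,000

Minimums first: Unit G2 $2,200. Balance $3,900.
Balance split over remaining metered usage 6,930: Unit 1A 2,593.25 → $2,600; Unit 2C 302.77 → $300; Unit PH2 1,003.98 → $1,000.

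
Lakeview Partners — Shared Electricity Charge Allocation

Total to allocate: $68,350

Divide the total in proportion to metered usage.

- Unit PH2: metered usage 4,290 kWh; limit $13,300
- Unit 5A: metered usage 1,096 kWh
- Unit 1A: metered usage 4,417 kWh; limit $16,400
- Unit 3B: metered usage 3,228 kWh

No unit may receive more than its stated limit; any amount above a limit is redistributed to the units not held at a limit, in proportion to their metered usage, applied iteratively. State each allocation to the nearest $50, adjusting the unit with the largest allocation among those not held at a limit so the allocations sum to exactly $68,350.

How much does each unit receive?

Unit PH2: $13,300 | Unit 5A: $9,800 | Unit 1A: $16,400 | Unit 3B: $28,850

Total metered usage = 13,031.
Pro-rata shares before constraints: Unit PH2 22,501.84; Unit 5A 5,748.72; Unit 1A 23,167.98; Unit 3B 16,931.46.
Held at cap: Unit PH2 ($13,300), Unit 1A ($16,400); balance $38,650 reallocated over remaining metered usage 4,324.
Shares after redistribution: Unit 5A 9,796.58 → $9,800; Unit 3B 28,853.42 → $28,850.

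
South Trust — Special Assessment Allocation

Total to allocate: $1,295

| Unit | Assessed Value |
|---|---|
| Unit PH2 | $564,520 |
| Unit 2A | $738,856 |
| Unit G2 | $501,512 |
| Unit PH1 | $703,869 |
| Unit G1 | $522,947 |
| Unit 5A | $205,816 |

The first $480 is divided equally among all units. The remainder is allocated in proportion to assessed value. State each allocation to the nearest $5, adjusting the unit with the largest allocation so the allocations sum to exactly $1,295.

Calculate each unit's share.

Unit PH2: $220 | Unit 2A: $275 | Unit G2: $205 | Unit PH1: $255 | Unit G1: $210 | Unit 5A: $130

First tranche $480 split equally: $80 each.
Remainder $815 by assessed value (total 3,237,520): Unit PH2 142.11 → $140; Unit 2A 186.00 → $185; Unit G2 126.25 → $125; Unit PH1 177.19 → $175; Unit G1 131.64 → $130; Unit 5A 51.81 → $50.
Rounding difference +$10 on remainder applied to Unit 2A.
Totals: Unit PH2 $80 + $140 = $220; Unit 2A $80 + $195 = $275; Unit G2 $80 + $125 = $205; Unit PH1 $80 + $175 = $255; Unit G1 $80 + $130 = $210; Unit 5A $80 + $50 = $130.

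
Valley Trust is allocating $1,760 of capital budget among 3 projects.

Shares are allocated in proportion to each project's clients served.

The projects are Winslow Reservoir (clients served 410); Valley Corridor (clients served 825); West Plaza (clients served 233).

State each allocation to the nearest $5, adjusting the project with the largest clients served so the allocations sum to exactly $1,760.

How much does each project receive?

Sum of clients served: 410 + 825 + 233 = 1,468.
Raw shares: Winslow Reservoir 491.55; Valley Corridor 989.10; West Plaza 279.35.
After rounding ($5): Winslow Reservoir $490; Valley Corridor $990; West Plaza $280. Sum = $1,760.
Rounded total matches; no reconciliation needed.

Winslow Reservoir: $490 | Valley Corridor: $990 | West Plaza: $280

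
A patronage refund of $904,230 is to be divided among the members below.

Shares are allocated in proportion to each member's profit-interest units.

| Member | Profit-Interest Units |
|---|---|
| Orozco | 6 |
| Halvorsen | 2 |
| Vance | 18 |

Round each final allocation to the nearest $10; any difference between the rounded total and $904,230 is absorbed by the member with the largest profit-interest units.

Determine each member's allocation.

Orozco: $208,670; Halvorsen: $69,560; Vance: $626,000

Combined profit-interest units = 26.
Proportional shares: Orozco 6/26 × $904,230 = 208,668.46; Halvorsen 2/26 × $904,230 = 69,556.15; Vance 18/26 × $904,230 = 626,005.38.
Rounded to nearest $10: Orozco $208,670; Halvorsen $69,560; Vance $626,010. Sum = $904,240.
Difference $904,230 − $904,240 = −$10 applied to largest profit-interest units (Vance): Vance becomes $626,000.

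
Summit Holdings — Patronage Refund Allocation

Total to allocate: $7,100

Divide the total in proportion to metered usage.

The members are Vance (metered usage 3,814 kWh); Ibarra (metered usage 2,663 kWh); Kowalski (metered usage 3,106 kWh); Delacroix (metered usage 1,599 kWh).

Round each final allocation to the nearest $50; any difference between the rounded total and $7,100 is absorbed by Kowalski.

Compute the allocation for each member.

Vance: $2,400 · Ibarra: $1,700 · Kowalski: $2,000 · Delacroix: $1,000

Metered usage total: 11,182.
Proportional shares: Vance 3,814/11,182 × $7,100 = 2,421.70; Ibarra 2,663/11,182 × $7,100 = 1,690.87; Kowalski 3,106/11,182 × $7,100 = 1,972.15; Delacroix 1,599/11,182 × $7,100 = 1,015.28.
After rounding ($50): Vance $2,400; Ibarra $1,700; Kowalski $1,950; Delacroix $1,000. Sum = $7,050.
Difference $7,100 − $7,050 = +$50 applied to Kowalski: Kowalski becomes $2,000.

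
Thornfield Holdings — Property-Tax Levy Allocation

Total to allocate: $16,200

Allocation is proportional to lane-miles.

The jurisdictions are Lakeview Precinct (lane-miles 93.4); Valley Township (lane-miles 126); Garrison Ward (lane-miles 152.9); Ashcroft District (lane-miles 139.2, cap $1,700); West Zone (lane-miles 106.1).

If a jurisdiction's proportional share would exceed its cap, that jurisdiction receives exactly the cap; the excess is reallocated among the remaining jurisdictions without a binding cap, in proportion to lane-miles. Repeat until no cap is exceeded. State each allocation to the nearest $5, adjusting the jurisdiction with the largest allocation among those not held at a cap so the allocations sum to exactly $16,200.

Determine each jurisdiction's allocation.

Lakeview Precinct: $2,830; Valley Township: $3,820; Garrison Ward: $4,635; Ashcroft District: $1,700; West Zone: $3,215

Sum of lane-miles: 617.6.
Proportional shares (ignoring caps): Lakeview Precinct 2,449.94; Valley Township 3,305.05; Garrison Ward 4,010.65; Ashcroft District 3,651.30; West Zone 2,783.06.
Held at cap: Ashcroft District ($1,700); remaining pool $14,500 reallocated over remaining lane-miles 478.4.
Remaining shares: Lakeview Precinct 2,830.89 → $2,830; Valley Township 3,818.98 → $3,820; Garrison Ward 4,634.30 → $4,635; West Zone 3,215.82 → $3,215.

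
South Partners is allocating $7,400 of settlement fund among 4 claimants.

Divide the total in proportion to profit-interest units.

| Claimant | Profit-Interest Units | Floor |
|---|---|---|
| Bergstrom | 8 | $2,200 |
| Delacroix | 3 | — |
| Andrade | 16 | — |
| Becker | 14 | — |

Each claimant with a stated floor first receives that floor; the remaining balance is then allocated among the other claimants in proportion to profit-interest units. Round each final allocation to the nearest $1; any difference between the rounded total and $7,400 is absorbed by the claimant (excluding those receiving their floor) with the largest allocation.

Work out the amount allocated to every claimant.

Bergstrom: $2,200 · Delacroix: $473 · Andrade: $2,521 · Becker: $2,206

Fund the minimums — Bergstrom $2,200. Remaining pool $5,200.
Remaining pool split over remaining profit-interest units 33: Delacroix 472.73 → $473; Andrade 2,521.21 → $2,521; Becker 2,206.06 → $2,206.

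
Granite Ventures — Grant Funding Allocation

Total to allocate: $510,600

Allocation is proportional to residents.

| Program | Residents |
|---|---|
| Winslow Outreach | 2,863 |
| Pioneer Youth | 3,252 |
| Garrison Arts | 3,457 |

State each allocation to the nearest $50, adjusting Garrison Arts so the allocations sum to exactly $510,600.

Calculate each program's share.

Winslow Outreach: $152,700 · Pioneer Youth: $173,450 · Garrison Arts: $184,450

Sum of residents: 9,572.
Unrounded shares: Winslow Outreach 2,863/9,572 × $510,600 = 152,721.25; Pioneer Youth 3,252/9,572 × $510,600 = 173,471.71; Garrison Arts 3,457/9,572 × $510,600 = 184,407.04.
At nearest $50: Winslow Outreach $152,700; Pioneer Youth $173,450; Garrison Arts $184,400. Sum = $510,550.
Difference $510,600 − $510,550 = +$50 applied to Garrison Arts: Garrison Arts becomes $184,450.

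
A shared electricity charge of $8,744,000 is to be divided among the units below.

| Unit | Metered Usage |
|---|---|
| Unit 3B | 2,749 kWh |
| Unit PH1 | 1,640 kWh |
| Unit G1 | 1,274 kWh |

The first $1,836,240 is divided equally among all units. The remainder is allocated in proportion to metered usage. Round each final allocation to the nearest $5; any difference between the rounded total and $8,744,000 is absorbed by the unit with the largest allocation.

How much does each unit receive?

$1,836,240 shared equally gives $612,080 per unit.
Remainder $6,907,760 by metered usage (total 5,663): Unit 3B 3,353,246.03 → $3,353,245; Unit PH1 2,000,481.44 → $2,000,480; Unit G1 1,554,032.53 → $1,554,035.
Totals: Unit 3B $612,080 + $3,353,245 = $3,965,325; Unit PH1 $612,080 + $2,000,480 = $2,612,560; Unit G1 $612,080 + $1,554,035 = $2,166,115.

Unit 3B: $3,965,325 · Unit PH1: $2,612,560 · Unit G1: $2,166,115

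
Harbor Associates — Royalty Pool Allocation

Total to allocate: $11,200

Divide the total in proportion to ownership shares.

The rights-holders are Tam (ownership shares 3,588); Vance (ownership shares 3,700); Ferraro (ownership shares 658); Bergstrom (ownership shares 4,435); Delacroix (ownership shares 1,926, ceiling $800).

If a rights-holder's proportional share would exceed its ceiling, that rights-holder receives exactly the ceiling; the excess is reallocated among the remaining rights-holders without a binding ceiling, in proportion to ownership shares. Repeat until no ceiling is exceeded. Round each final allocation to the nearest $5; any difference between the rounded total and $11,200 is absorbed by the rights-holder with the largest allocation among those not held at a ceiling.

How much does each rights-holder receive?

Sum of ownership shares: 14,307.
Proportional shares (ignoring caps): Tam 2,808.81; Vance 2,896.48; Ferraro 515.10; Bergstrom 3,471.87; Delacroix 1,507.74.
Capped: Delacroix ($800); balance $10,400 reallocated over remaining ownership shares 12,381.
Shares after redistribution: Tam 3,013.91 → $3,015; Vance 3,107.99 → $3,110; Ferraro 552.72 → $555; Bergstrom 3,725.39 → $3,725.
Rounding difference −$5 applied to Bergstrom → $3,720.

Tam: $3,015 | Vance: $3,110 | Ferraro: $555 | Bergstrom: $3,720 | Delacroix: $800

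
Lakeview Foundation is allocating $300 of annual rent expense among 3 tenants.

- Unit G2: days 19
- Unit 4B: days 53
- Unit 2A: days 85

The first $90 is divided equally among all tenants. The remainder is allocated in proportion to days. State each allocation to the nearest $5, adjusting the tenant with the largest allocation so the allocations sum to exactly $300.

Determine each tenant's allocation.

Unit G2: $55 | Unit 4B: $100 | Unit 2A: $145

First tranche $90 split equally: $30 each.
Remainder $210 by days (total 157): Unit G2 25.41 → $25; Unit 4B 70.89 → $70; Unit 2A 113.69 → $115.
Totals: Unit G2 $30 + $25 = $55; Unit 4B $30 + $70 = $100; Unit 2A $30 + $115 = $145.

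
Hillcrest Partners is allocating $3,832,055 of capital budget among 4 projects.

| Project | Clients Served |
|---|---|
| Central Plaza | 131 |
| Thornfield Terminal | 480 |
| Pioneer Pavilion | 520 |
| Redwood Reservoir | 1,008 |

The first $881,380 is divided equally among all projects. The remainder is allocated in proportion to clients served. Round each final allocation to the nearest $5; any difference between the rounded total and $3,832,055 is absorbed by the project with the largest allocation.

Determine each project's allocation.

Central Plaza: $401,055 | Thornfield Terminal: $882,490 | Pioneer Pavilion: $937,665 | Redwood Reservoir: $1,610,845

$881,380 shared equally gives $220,345 per project.
Remainder $2,950,675 by clients served (total 2,139): Central Plaza 180,709.88 → $180,710; Thornfield Terminal 662,143.06 → $662,145; Pioneer Pavilion 717,321.65 → $717,320; Redwood Reservoir 1,390,500.42 → $1,390,500.
Totals: Central Plaza $220,345 + $180,710 = $401,055; Thornfield Terminal $220,345 + $662,145 = $882,490; Pioneer Pavilion $220,345 + $717,320 = $937,665; Redwood Reservoir $220,345 + $1,390,500 = $1,610,845.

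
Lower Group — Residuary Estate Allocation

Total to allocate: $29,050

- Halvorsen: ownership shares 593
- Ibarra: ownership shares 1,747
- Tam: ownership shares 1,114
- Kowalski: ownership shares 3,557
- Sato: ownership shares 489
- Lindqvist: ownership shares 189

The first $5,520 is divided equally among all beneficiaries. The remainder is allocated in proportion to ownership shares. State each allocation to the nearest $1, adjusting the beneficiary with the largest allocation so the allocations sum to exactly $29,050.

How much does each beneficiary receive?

Halvorsen: $2,735 | Ibarra: $6,266 | Tam: $4,329 | Kowalski: $11,806 | Sato: $2,416 | Lindqvist: $1,498

Equal tier: $5,520 ÷ 6 = $920 apiece.
Remainder $23,530 by ownership shares (total 7,689): Halvorsen 1,814.71 → $1,815; Ibarra 5,346.20 → $5,346; Tam 3,409.08 → $3,409; Kowalski 10,885.19 → $10,885; Sato 1,496.45 → $1,496; Lindqvist 578.38 → $578.
Rounding difference +$1 on remainder applied to Kowalski.
Totals: Halvorsen $920 + $1,815 = $2,735; Ibarra $920 + $5,346 = $6,266; Tam $920 + $3,409 = $4,329; Kowalski $920 + $10,886 = $11,806; Sato $920 + $1,496 = $2,416; Lindqvist $920 + $578 = $1,498.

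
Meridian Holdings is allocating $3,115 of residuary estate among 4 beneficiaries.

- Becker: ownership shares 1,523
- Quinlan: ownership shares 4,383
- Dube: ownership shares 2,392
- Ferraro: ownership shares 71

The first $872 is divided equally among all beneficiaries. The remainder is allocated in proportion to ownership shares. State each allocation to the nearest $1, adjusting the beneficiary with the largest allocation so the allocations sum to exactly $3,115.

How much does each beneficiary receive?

First tranche $872 split equally: $218 each.
Remainder $2,243 by ownership shares (total 8,369): Becker 408.18 → $408; Quinlan 1,174.70 → $1,175; Dube 641.09 → $641; Ferraro 19.03 → $19.
Totals: Becker $218 + $408 = $626; Quinlan $218 + $1,175 = $1,393; Dube $218 + $641 = $859; Ferraro $218 + $19 = $237.

Becker: $626 · Quinlan: $1,393 · Dube: $859 · Ferraro: $237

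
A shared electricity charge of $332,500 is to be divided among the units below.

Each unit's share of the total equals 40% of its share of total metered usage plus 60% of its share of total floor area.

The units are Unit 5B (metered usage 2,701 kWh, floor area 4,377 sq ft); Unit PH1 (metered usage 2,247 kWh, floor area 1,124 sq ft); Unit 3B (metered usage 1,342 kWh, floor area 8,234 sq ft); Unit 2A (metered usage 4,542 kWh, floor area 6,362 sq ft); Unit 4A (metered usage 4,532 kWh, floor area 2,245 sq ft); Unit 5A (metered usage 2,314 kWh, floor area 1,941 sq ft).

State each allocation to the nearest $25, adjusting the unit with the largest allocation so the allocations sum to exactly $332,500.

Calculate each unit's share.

Metered usage total 17,678; floor area total 24,283.
Combined weights (40% metered usage + 60% floor area): Unit 5B 0.1693; Unit PH1 0.0786; Unit 3B 0.2338; Unit 2A 0.2600; Unit 4A 0.1580; Unit 5A 0.1003.
Pro-rata amounts: Unit 5B 56,280.69; Unit PH1 26,139.61; Unit 3B 77,743.95; Unit 2A 86,439.43; Unit 4A 52,540.47; Unit 5A 33,355.85.
After rounding ($25): Unit 5B $56,275; Unit PH1 $26,150; Unit 3B $77,750; Unit 2A $86,450; Unit 4A $52,550; Unit 5A $33,350. Sum = $332,525.
Difference $332,500 − $332,525 = −$25 applied to largest allocation (Unit 2A): Unit 2A becomes $86,425.

Unit 5B: $56,275 | Unit PH1: $26,150 | Unit 3B: $77,750 | Unit 2A: $86,425 | Unit 4A: $52,550 | Unit 5A: $33,350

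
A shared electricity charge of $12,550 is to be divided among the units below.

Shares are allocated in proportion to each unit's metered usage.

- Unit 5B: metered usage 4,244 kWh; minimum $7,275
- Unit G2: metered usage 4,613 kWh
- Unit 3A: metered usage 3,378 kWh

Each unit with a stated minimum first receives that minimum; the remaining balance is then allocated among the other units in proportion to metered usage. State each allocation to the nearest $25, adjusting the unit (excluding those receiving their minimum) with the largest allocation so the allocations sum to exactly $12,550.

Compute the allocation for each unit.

Unit 5B: $7,275; Unit G2: $3,050; Unit 3A: $2,225

Fund the minimums — Unit 5B $7,275. Residual $5,275.
Residual split over remaining metered usage 7,991: Unit G2 3,045.12 → $3,050; Unit 3A 2,229.88 → $2,225.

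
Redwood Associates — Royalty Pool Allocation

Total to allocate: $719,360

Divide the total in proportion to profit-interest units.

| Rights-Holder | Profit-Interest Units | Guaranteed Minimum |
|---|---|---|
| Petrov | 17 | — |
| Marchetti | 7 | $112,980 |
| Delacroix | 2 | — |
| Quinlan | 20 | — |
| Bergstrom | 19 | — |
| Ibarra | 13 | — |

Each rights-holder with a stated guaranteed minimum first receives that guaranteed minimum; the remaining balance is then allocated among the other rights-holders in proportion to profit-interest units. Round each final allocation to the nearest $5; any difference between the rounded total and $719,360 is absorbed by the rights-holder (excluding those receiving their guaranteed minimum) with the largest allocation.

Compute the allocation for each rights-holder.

Petrov: $145,190 · Marchetti: $112,980 · Delacroix: $17,080 · Quinlan: $170,815 · Bergstrom: $162,270 · Ibarra: $111,025

Guaranteed amounts: Marchetti $112,980. Residual $606,380.
Residual split over remaining profit-interest units 71: Petrov 145,189.58 → $145,190; Delacroix 17,081.13 → $17,080; Quinlan 170,811.27 → $170,810; Bergstrom 162,270.70 → $162,270; Ibarra 111,027.32 → $111,025.
Rounding difference +$5 applied to Quinlan → $170,815.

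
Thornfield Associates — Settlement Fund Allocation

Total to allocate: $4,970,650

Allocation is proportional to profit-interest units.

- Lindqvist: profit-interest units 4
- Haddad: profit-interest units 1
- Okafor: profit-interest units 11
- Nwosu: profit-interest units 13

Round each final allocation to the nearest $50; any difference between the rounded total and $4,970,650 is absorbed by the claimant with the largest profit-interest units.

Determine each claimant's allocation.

Total profit-interest units = 4 + 1 + 11 + 13 = 29.
Raw shares: Lindqvist 685,606.90; Haddad 171,401.72; Okafor 1,885,418.97; Nwosu 2,228,222.41.
At nearest $50: Lindqvist $685,600; Haddad $171,400; Okafor $1,885,400; Nwosu $2,228,200. Sum = $4,970,600.
Difference $4,970,650 − $4,970,600 = +$50 applied to largest profit-interest units (Nwosu): Nwosu becomes $2,228,250.

Lindqvist: $685,600 | Haddad: $171,400 | Okafor: $1,885,400 | Nwosu: $2,228,250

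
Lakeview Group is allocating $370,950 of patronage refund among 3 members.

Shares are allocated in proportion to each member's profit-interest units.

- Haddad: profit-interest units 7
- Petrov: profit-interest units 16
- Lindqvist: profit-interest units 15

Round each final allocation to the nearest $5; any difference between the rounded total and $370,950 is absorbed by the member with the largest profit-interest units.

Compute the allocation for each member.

Total profit-interest units = 38.
Proportional shares: Haddad 7/38 × $370,950 = 68,332.89; Petrov 16/38 × $370,950 = 156,189.47; Lindqvist 15/38 × $370,950 = 146,427.63.
After rounding ($5): Haddad $68,335; Petrov $156,190; Lindqvist $146,430. Sum = $370,955.
Difference $370,950 − $370,955 = −$5 applied to largest profit-interest units (Petrov): Petrov becomes $156,185.

Haddad: $68,335; Petrov: $156,185; Lindqvist: $146,430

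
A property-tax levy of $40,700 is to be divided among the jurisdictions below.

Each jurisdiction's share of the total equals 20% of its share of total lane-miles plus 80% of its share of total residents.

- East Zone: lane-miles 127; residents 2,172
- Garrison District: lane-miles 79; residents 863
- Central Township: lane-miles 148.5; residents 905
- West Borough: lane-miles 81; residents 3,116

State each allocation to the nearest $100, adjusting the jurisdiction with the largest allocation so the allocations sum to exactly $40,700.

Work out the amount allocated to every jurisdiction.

Lane-miles total 435.5; residents total 7,056.
Blended shares (20% lane-miles + 80% residents): East Zone 0.3046; Garrison District 0.1341; Central Township 0.1708; West Borough 0.3905.
Raw shares: East Zone 12,396.50; Garrison District 5,458.93; Central Township 6,951.77; West Borough 15,892.80.
After rounding ($100): East Zone $12,400; Garrison District $5,500; Central Township $7,000; West Borough $15,900. Sum = $40,800.
Difference $40,700 − $40,800 = −$100 applied to largest allocation (West Borough): West Borough becomes $15,800.

East Zone: $12,400; Garrison District: $5,500; Central Township: $7,000; West Borough: $15,800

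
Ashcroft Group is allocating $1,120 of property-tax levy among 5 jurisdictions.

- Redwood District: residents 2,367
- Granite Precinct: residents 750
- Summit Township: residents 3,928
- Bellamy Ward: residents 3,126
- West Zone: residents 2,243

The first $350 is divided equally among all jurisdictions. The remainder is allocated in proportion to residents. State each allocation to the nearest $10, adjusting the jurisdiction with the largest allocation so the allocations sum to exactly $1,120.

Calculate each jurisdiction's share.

$350 shared equally gives $70 per jurisdiction.
Remainder $770 by residents (total 12,414): Redwood District 146.82 → $150; Granite Precinct 46.52 → $50; Summit Township 243.64 → $240; Bellamy Ward 193.90 → $190; West Zone 139.13 → $140.
Totals: Redwood District $70 + $150 = $220; Granite Precinct $70 + $50 = $120; Summit Township $70 + $240 = $310; Bellamy Ward $70 + $190 = $260; West Zone $70 + $140 = $210.

Redwood District: $220 | Granite Precinct: $120 | Summit Township: $310 | Bellamy Ward: $260 | West Zone: $210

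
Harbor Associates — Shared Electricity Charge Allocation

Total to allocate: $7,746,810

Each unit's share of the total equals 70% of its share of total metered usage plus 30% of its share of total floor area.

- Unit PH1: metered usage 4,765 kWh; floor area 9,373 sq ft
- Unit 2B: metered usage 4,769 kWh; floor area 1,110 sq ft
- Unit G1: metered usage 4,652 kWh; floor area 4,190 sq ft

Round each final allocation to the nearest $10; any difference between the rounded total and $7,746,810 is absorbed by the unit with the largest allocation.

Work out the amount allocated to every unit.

Totals — metered usage 14,186, floor area 14,673.
Composite weights (70% metered usage + 30% floor area): Unit PH1 0.4268; Unit 2B 0.2580; Unit G1 0.3152.
Unrounded shares: Unit PH1 3,306,058.71; Unit 2B 1,998,818.78; Unit G1 2,441,932.51.
After rounding ($10): Unit PH1 $3,306,060; Unit 2B $1,998,820; Unit G1 $2,441,930. Sum = $7,746,810.
No rounding difference to absorb.

Unit PH1: $3,306,060 | Unit 2B: $1,998,820 | Unit G1: $2,441,930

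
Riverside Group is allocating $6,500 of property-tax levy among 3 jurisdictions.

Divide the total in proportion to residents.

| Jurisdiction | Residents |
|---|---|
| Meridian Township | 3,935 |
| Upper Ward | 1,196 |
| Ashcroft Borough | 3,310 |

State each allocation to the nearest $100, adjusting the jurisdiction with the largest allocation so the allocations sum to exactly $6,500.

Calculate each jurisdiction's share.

Meridian Township: $3,100 | Upper Ward: $900 | Ashcroft Borough: $2,500

Residents total: 8,441.
Pro-rata amounts: Meridian Township 3,935/8,441 × $6,500 = 3,030.15; Upper Ward 1,196/8,441 × $6,500 = 920.98; Ashcroft Borough 3,310/8,441 × $6,500 = 2,548.87.
Rounded to nearest $100: Meridian Township $3,000; Upper Ward $900; Ashcroft Borough $2,500. Sum = $6,400.
Difference $6,500 − $6,400 = +$100 applied to largest allocation (Meridian Township): Meridian Township becomes $3,100.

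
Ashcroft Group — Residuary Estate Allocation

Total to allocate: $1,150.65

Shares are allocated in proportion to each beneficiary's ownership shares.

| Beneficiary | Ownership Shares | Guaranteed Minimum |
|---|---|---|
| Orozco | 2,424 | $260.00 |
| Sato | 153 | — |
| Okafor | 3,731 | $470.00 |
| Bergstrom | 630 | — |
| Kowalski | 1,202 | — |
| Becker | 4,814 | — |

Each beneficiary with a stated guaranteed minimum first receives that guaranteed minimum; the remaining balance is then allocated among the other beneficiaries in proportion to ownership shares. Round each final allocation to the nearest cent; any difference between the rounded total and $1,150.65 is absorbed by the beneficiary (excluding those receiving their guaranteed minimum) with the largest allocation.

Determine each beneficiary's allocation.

Minimums first: Orozco $260.00; Okafor $470.00. Balance $420.65.
Balance split over remaining ownership shares 6,799: Sato 9.4660 → $9.47; Bergstrom 38.9777 → $38.98; Kowalski 74.3670 → $74.37; Becker 297.8393 → $297.84.
Rounding difference −$0.01 applied to Becker → $297.83.

Orozco: $260.00; Sato: $9.47; Okafor: $470.00; Bergstrom: $38.98; Kowalski: $74.37; Becker: $297.83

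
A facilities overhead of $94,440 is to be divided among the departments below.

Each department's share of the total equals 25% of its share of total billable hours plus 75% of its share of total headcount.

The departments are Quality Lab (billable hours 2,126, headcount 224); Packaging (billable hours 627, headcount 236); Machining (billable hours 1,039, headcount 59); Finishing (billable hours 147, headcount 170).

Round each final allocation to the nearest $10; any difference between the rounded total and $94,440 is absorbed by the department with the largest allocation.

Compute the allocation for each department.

Totals — billable hours 3,939, headcount 689.
Blended shares (25% billable hours + 75% headcount): Quality Lab 0.3788; Packaging 0.2967; Machining 0.1302; Finishing 0.1944.
Unrounded shares: Quality Lab 35,770.51; Packaging 28,019.25; Machining 12,292.94; Finishing 18,357.30.
At nearest $10: Quality Lab $35,770; Packaging $28,020; Machining $12,290; Finishing $18,360. Sum = $94,440.
Sum already equals the total — no adjustment.

Quality Lab: $35,770 · Packaging: $28,020 · Machining: $12,290 · Finishing: $18,360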